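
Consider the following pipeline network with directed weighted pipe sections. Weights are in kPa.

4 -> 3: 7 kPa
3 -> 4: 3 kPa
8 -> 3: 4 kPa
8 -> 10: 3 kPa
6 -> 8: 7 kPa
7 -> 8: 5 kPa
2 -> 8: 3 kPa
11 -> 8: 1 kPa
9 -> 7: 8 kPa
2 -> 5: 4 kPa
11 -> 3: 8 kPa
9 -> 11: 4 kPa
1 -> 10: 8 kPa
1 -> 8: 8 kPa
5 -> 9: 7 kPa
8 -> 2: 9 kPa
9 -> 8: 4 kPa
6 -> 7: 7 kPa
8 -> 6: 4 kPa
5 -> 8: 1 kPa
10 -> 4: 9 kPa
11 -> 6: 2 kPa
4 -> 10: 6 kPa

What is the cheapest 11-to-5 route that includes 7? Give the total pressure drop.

Best 11 to 7: 11–6–7 costing 9
Shortest 7→5: 7–8–2–5 = 18
Total via 7: 9 + 18 = 27 kPa.

27 kPa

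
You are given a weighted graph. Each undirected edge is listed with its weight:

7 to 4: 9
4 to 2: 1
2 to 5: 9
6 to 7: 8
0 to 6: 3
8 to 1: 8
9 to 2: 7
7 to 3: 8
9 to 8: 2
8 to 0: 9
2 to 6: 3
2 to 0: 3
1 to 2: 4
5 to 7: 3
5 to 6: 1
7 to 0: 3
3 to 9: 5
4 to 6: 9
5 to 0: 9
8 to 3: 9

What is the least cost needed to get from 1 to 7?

Settle nodes by increasing distance from 1:
1: 0
2: 4  (via 1)
4: 5  (via 2)
0: 7  (via 2)
6: 7  (via 2)
5: 8  (via 6)
8: 8  (via 1)
7: 10  (via 0)
Shortest route: 1 → 2 → 0 → 7 = 10.

10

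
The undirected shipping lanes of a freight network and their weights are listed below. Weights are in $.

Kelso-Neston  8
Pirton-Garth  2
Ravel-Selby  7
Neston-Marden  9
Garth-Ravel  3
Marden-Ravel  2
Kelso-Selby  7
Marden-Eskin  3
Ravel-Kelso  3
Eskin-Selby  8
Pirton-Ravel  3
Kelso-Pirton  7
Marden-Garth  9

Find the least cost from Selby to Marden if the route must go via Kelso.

Shortest Selby→Kelso: Selby → Kelso = 7
Best Kelso to Marden: Kelso → Ravel → Marden costing 5
Total via Kelso: 7 + 5 = $12.

$12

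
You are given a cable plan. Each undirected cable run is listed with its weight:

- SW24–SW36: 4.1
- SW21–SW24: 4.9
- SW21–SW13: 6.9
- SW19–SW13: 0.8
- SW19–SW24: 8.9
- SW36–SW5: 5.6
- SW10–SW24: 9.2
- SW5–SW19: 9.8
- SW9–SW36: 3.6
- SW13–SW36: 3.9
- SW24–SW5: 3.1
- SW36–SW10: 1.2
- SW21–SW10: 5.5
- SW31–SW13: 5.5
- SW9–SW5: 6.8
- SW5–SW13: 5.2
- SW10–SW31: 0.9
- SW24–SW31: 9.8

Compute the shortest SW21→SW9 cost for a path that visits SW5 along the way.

Shortest SW21→SW5: SW21 → SW24 → SW5 = 8
Shortest SW5→SW9: SW5 → SW9 = 6.8
Total via SW5: 8 + 6.8 = 14.8.

14.8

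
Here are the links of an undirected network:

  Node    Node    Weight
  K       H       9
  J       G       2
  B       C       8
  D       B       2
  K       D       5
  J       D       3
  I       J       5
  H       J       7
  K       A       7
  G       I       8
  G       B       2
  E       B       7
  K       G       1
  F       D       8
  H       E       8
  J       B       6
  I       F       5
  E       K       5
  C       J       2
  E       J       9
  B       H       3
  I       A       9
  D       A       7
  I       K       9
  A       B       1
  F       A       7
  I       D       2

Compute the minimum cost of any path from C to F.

12

Candidate routes:
C - J - D - B - A - F: 2+3+2+1+7 = 15
C - J - G - B - A - F: 2+2+2+1+7 = 14
C - J - D - F: 2+3+8 = 13
C - J - I - F: 2+5+5 = 12
Cheapest is C - J - I - F at 12.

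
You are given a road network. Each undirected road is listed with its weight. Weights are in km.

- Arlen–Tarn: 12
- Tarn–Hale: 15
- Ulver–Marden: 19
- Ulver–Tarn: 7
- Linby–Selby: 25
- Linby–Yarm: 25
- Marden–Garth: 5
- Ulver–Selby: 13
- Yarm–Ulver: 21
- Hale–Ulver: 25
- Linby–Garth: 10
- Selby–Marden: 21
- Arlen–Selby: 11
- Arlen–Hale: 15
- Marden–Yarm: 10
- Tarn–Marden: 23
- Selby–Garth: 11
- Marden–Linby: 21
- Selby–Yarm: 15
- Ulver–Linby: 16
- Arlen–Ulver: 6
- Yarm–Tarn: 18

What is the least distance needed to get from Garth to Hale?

Candidate routes:
Garth - Marden - Ulver - Arlen - Hale: 5+19+6+15 = 45
Garth - Marden - Tarn - Hale: 5+23+15 = 43
Garth - Selby - Arlen - Hale: 11+11+15 = 37
Garth - Selby - Ulver - Arlen - Hale: 11+13+6+15 = 45
Cheapest is Garth - Selby - Arlen - Hale at 37 km.

37 km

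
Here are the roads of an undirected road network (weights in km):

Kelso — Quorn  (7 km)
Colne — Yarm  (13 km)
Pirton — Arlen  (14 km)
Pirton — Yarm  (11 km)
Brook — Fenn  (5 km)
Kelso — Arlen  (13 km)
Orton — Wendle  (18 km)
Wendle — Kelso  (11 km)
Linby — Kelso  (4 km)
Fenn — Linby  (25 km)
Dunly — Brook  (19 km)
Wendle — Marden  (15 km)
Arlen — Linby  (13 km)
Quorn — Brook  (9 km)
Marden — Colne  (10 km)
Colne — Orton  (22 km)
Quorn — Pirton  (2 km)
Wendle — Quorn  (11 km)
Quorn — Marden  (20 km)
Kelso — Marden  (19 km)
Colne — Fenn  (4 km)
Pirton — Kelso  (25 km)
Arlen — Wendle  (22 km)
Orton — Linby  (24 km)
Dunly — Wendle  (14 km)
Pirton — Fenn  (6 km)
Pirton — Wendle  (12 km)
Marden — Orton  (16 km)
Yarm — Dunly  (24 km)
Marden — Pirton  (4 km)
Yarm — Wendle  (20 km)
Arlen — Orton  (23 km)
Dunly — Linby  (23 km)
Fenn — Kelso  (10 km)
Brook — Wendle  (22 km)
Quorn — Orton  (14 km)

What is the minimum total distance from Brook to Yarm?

22 km

Settle nodes by increasing distance from Brook:
Brook: 0
Fenn: 5  (via Brook)
Quorn: 9  (via Brook)
Colne: 9  (via Fenn)
Pirton: 11  (via Fenn)
Marden: 15  (via Pirton)
Kelso: 15  (via Fenn)
Dunly: 19  (via Brook)
Linby: 19  (via Kelso)
Wendle: 20  (via Quorn)
Yarm: 22  (via Colne)
Shortest route: Brook–Fenn–Colne–Yarm = 22 km.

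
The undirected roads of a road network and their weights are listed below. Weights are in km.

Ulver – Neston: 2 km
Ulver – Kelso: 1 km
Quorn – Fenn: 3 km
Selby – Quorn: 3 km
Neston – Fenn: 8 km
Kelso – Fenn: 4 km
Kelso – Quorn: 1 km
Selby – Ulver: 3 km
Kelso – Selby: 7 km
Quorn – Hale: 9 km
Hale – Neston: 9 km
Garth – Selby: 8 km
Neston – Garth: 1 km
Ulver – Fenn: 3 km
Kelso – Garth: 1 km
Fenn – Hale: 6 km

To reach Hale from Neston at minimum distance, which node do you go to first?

Enumerating some paths:
Neston–Ulver–Fenn–Hale: 2+3+6 = 11
Neston–Hale: 9 = 9
Cheapest is Neston–Hale at 9 km.
So from Neston the first move is to Hale.

Hale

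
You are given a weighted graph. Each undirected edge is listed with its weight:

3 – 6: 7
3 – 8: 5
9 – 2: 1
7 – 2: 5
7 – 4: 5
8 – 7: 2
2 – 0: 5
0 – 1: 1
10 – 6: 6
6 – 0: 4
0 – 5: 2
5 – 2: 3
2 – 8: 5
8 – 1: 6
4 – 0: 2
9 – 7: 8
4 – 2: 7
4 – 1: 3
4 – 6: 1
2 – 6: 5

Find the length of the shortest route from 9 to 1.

Compare a few routes:
9 - 2 - 6 - 4 - 0 - 1: 1+5+1+2+1 = 10
9 - 2 - 0 - 1: 1+5+1 = 7
Cheapest is 9 - 2 - 0 - 1 at 7.

7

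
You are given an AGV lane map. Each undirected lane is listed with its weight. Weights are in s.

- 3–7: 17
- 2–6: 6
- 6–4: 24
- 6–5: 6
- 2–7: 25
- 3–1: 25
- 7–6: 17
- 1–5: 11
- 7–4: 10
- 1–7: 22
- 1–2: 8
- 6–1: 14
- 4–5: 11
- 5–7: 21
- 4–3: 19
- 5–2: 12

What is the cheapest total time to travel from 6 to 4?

Candidate routes:
6 - 5 - 4: 6+11 = 17
6 - 7 - 4: 17+10 = 27
6 - 4: 24 = 24
The minimum is 17 s via 6 - 5 - 4.

17 s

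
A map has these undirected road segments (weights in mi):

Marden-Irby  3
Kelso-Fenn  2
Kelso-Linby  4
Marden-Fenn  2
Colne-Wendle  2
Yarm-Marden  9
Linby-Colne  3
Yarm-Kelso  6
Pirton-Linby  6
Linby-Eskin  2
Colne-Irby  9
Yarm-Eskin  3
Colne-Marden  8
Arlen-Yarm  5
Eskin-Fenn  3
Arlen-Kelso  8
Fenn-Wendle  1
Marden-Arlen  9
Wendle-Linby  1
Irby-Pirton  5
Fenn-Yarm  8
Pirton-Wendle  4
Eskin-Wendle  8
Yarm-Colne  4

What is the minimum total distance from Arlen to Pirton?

15 mi

Candidate routes:
Arlen - Yarm - Colne - Wendle - Pirton: 5+4+2+4 = 15
Arlen - Marden - Fenn - Wendle - Pirton: 9+2+1+4 = 16
Cheapest is Arlen - Yarm - Colne - Wendle - Pirton at 15 mi.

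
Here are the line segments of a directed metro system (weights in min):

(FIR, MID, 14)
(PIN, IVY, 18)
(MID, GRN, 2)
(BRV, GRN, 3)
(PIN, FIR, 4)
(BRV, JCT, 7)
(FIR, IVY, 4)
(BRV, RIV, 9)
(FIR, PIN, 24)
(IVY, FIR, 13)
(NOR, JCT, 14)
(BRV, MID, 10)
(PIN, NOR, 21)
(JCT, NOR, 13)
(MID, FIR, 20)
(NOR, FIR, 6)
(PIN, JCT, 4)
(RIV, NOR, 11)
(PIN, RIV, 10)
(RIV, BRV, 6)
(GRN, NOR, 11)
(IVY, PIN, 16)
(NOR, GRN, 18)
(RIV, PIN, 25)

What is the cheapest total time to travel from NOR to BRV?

42 min

Running Dijkstra from NOR:
NOR: 0
FIR: 6  (via NOR)
IVY: 10  (via FIR)
JCT: 14  (via NOR)
GRN: 18  (via NOR)
MID: 20  (via FIR)
PIN: 26  (via IVY)
RIV: 36  (via PIN)
BRV: 42  (via RIV)
Shortest route: NOR → FIR → IVY → PIN → RIV → BRV = 42 min.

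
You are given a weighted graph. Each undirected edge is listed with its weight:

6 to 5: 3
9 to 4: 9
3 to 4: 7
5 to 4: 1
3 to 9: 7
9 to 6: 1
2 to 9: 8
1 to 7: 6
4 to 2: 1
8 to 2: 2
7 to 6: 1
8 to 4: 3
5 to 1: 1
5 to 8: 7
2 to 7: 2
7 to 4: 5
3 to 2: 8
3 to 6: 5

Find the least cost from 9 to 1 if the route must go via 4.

Shortest 9→4: 9 → 6 → 7 → 2 → 4 = 5
Best 4 to 1: 4 → 5 → 1 costing 2
Total via 4: 5 + 2 = 7.

7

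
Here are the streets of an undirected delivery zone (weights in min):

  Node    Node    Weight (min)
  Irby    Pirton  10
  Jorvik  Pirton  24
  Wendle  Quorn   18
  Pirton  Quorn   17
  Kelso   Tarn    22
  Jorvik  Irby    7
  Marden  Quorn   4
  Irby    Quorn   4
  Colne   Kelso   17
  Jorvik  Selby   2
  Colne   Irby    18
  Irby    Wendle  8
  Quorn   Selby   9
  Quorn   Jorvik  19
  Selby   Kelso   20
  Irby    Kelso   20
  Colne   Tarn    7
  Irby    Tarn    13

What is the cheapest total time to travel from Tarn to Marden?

21 min

Running Dijkstra from Tarn:
Tarn: 0
Colne: 7  (via Tarn)
Irby: 13  (via Tarn)
Quorn: 17  (via Irby)
Jorvik: 20  (via Irby)
Marden: 21  (via Quorn)
Shortest route: Tarn–Irby–Quorn–Marden = 21 min.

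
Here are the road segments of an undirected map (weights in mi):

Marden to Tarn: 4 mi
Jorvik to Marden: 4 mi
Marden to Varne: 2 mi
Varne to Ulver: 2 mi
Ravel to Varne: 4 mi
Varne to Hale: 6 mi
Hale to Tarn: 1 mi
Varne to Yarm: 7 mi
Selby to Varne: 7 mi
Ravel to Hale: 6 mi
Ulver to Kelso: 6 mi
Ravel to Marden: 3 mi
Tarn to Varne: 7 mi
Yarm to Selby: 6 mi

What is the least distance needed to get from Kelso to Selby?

15 mi

Candidate routes:
Kelso → Ulver → Varne → Yarm → Selby: 6+2+7+6 = 21
Kelso → Ulver → Varne → Selby: 6+2+7 = 15
Cheapest is Kelso → Ulver → Varne → Selby at 15 mi.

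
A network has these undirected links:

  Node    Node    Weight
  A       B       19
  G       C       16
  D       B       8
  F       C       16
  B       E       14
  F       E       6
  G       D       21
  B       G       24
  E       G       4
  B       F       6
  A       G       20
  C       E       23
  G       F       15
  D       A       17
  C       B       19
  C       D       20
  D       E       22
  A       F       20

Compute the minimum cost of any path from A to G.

Shortest distances from A:
A: 0
D: 17  (via A)
B: 19  (via A)
F: 20  (via A)
G: 20  (via A)
Shortest route: A → G = 20.

20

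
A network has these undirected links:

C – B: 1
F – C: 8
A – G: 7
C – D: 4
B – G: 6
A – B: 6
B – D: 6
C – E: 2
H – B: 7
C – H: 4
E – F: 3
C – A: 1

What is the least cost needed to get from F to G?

12

Shortest distances from F:
F: 0
E: 3  (via F)
C: 5  (via E)
A: 6  (via C)
B: 6  (via C)
D: 9  (via C)
H: 9  (via C)
G: 12  (via B)
Shortest route: F–E–C–B–G = 12.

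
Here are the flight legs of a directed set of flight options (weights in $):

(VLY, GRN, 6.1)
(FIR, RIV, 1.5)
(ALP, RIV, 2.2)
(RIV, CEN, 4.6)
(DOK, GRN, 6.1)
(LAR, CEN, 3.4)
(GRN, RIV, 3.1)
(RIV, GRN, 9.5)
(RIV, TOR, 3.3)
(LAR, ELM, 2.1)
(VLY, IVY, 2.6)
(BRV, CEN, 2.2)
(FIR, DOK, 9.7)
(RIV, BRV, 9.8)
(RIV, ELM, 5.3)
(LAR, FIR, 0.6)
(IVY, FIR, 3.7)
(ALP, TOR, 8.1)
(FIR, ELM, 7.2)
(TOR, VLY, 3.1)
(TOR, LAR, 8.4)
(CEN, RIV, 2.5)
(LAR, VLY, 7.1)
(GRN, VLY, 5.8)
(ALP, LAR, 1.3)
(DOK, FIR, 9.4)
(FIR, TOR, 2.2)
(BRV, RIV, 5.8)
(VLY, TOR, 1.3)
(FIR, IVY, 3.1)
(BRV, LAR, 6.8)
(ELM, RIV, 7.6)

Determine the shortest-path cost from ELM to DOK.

Settle nodes by increasing distance from ELM:
ELM: 0
RIV: 7.6  (via ELM)
TOR: 10.9  (via RIV)
CEN: 12.2  (via RIV)
VLY: 14  (via TOR)
IVY: 16.6  (via VLY)
GRN: 17.1  (via RIV)
BRV: 17.4  (via RIV)
LAR: 19.3  (via TOR)
FIR: 19.9  (via LAR)
DOK: 29.6  (via FIR)
Shortest route: ELM–RIV–TOR–LAR–FIR–DOK = $29.6.

$29.6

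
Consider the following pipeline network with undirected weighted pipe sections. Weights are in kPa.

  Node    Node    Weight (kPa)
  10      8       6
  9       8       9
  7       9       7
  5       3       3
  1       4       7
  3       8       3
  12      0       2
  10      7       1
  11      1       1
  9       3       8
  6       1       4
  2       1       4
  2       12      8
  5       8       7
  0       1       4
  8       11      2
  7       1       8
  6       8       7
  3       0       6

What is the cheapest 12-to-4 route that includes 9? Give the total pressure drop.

35 kPa

Shortest 12→9: 12–0–3–9 = 16
Shortest 9→4: 9–8–11–1–4 = 19
Total via 9: 16 + 19 = 35 kPa.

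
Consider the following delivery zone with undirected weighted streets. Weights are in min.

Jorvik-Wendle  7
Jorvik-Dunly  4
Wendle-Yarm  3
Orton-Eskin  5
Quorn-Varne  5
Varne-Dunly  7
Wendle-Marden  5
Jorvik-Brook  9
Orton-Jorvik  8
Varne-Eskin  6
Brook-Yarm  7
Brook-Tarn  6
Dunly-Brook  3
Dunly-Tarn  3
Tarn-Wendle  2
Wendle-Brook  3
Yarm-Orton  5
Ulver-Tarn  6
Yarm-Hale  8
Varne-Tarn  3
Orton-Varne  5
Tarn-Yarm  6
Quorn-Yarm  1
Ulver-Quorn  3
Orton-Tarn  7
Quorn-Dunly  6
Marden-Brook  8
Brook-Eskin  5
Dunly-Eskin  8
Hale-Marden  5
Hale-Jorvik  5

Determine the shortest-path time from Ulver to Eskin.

14 min

Compare a few routes:
Ulver - Quorn - Yarm - Wendle - Brook - Eskin: 3+1+3+3+5 = 15
Ulver - Quorn - Varne - Eskin: 3+5+6 = 14
Ulver - Tarn - Varne - Eskin: 6+3+6 = 15
Ulver - Tarn - Wendle - Brook - Eskin: 6+2+3+5 = 16
Cheapest is Ulver - Quorn - Varne - Eskin at 14 min.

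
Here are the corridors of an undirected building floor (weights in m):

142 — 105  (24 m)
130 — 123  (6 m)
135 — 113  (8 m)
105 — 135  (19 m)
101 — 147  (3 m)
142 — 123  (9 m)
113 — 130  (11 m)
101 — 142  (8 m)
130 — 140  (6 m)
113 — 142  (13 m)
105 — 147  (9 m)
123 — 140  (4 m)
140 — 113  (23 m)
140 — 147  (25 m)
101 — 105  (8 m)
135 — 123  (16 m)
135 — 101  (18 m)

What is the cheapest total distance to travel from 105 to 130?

31 m

Settle nodes by increasing distance from 105:
105: 0
101: 8  (via 105)
147: 9  (via 105)
142: 16  (via 101)
135: 19  (via 105)
123: 25  (via 142)
113: 27  (via 135)
140: 29  (via 123)
130: 31  (via 123)
Shortest route: 105–101–142–123–130 = 31 m.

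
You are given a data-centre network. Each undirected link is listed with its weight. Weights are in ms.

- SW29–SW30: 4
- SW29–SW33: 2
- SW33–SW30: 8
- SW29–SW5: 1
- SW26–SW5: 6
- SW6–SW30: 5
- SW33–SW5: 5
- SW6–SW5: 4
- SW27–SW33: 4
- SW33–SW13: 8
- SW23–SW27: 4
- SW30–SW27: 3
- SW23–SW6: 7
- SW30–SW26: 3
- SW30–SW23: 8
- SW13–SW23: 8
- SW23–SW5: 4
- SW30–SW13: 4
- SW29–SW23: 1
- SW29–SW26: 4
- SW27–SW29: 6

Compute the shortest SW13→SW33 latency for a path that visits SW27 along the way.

Shortest SW13→SW27: SW13 → SW30 → SW27 = 7
Shortest SW27→SW33: SW27 → SW33 = 4
Total via SW27: 7 + 4 = 11 ms.

11 ms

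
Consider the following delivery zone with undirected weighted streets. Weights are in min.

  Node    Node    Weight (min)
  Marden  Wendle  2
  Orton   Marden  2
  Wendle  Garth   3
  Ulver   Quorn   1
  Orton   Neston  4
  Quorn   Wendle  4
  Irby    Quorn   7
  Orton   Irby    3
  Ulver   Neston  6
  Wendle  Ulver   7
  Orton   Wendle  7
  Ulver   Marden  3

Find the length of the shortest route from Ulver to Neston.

6 min

Compare a few routes:
Ulver - Neston: 6 = 6
Ulver - Marden - Orton - Neston: 3+2+4 = 9
Cheapest is Ulver - Neston at 6 min.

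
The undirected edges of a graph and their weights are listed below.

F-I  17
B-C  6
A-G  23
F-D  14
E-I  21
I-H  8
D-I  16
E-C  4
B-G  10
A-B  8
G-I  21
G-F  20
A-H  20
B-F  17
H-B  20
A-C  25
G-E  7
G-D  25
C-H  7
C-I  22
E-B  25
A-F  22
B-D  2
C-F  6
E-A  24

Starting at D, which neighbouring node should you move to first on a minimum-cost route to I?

Enumerating some paths:
D - I: 16 = 16
D - B - H - I: 2+20+8 = 30
D - B - C - H - I: 2+6+7+8 = 23
D - B - C - I: 2+6+22 = 30
Cheapest is D - I at 16.
So from D the first move is to I.

I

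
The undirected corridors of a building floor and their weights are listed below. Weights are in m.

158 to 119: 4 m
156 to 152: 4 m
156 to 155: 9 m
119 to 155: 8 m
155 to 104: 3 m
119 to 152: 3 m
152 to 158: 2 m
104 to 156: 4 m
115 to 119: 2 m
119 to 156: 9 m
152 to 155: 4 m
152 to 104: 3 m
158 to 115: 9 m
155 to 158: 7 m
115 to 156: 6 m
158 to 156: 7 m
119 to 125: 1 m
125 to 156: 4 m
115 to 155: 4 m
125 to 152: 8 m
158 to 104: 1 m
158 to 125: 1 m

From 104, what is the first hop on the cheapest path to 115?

Compare a few routes:
104–158–125–119–115: 1+1+1+2 = 5
104–158–152–119–115: 1+2+3+2 = 8
104–158–119–115: 1+4+2 = 7
104–155–115: 3+4 = 7
The minimum is 5 m via 104–158–125–119–115.
So from 104 the first move is to 158.

158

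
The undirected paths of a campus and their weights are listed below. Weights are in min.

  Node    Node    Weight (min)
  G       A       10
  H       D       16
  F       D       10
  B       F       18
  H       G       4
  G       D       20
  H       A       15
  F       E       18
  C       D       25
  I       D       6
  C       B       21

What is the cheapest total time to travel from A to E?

58 min

Shortest distances from A:
A: 0
G: 10  (via A)
H: 14  (via G)
D: 30  (via G)
I: 36  (via D)
F: 40  (via D)
C: 55  (via D)
B: 58  (via F)
E: 58  (via F)
Shortest route: A → G → D → F → E = 58 min.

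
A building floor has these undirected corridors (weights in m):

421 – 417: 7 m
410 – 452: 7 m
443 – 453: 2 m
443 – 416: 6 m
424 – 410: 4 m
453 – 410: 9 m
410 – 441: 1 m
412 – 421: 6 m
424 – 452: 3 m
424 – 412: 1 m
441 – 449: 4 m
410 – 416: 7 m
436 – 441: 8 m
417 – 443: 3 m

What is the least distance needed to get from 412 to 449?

Compare a few routes:
412 → 424 → 452 → 410 → 441 → 449: 1+3+7+1+4 = 16
412 → 424 → 410 → 441 → 449: 1+4+1+4 = 10
The minimum is 10 m via 412 → 424 → 410 → 441 → 449.

10 m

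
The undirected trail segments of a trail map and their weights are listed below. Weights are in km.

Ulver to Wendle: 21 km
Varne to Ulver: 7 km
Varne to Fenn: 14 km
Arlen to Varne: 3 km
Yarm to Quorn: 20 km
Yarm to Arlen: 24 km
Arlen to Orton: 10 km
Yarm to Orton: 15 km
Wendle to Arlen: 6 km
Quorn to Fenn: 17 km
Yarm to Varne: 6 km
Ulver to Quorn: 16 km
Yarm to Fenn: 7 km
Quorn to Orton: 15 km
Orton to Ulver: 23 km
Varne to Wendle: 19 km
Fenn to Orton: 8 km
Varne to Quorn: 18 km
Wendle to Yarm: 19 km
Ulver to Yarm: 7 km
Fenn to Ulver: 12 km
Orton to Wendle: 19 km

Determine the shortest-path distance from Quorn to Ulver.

Shortest distances from Quorn:
Quorn: 0
Orton: 15  (via Quorn)
Ulver: 16  (via Quorn)
Shortest route: Quorn → Ulver = 16 km.

16 km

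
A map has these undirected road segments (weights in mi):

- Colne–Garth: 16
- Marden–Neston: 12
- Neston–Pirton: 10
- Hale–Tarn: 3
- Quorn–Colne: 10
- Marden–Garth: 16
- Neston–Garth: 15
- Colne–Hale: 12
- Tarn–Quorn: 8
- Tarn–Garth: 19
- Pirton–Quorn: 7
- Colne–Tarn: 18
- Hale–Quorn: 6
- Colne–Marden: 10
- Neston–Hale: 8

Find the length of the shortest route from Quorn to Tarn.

8 mi

Settle nodes by increasing distance from Quorn:
Quorn: 0
Hale: 6  (via Quorn)
Pirton: 7  (via Quorn)
Tarn: 8  (via Quorn)
Shortest route: Quorn → Tarn = 8 mi.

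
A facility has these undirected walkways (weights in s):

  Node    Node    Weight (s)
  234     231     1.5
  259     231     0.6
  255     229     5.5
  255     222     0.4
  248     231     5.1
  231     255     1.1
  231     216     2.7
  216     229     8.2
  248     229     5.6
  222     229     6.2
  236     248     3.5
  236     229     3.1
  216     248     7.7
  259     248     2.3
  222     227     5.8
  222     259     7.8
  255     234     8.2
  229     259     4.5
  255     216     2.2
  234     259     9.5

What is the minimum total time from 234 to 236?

Settle nodes by increasing distance from 234:
234: 0
231: 1.5  (via 234)
259: 2.1  (via 231)
255: 2.6  (via 231)
222: 3  (via 255)
216: 4.2  (via 231)
248: 4.4  (via 259)
229: 6.6  (via 259)
236: 7.9  (via 248)
Shortest route: 234 → 231 → 259 → 248 → 236 = 7.9 s.

7.9 s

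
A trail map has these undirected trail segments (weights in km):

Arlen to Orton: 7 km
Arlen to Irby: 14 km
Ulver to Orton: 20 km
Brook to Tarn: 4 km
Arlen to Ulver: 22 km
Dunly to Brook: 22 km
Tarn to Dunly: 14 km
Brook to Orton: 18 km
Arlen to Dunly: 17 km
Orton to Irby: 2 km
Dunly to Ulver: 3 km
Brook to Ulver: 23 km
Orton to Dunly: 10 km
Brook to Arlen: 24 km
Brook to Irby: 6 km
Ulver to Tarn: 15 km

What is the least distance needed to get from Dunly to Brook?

Running Dijkstra from Dunly:
Dunly: 0
Ulver: 3  (via Dunly)
Orton: 10  (via Dunly)
Irby: 12  (via Orton)
Tarn: 14  (via Dunly)
Arlen: 17  (via Dunly)
Brook: 18  (via Irby)
Shortest route: Dunly → Orton → Irby → Brook = 18 km.

18 km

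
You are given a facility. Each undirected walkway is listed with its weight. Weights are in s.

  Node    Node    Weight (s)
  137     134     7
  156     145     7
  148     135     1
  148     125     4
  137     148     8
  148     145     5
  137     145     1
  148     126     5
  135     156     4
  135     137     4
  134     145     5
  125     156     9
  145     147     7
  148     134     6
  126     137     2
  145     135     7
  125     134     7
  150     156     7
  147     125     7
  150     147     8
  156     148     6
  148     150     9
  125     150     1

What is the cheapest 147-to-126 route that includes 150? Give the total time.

Best 147 to 150: 147–150 costing 8
Shortest 150→126: 150–125–148–126 = 10
Total via 150: 8 + 10 = 18 s.

18 s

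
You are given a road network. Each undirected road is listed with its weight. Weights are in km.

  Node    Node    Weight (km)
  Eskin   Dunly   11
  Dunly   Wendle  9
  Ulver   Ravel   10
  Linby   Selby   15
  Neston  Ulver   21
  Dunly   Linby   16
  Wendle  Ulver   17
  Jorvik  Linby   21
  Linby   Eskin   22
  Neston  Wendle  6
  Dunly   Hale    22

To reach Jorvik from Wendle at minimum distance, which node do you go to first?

Dunly

Enumerating some paths:
Wendle–Dunly–Linby–Jorvik: 9+16+21 = 46
Wendle–Dunly–Eskin–Linby–Jorvik: 9+11+22+21 = 63
Cheapest is Wendle–Dunly–Linby–Jorvik at 46 km.
So from Wendle the first move is to Dunly.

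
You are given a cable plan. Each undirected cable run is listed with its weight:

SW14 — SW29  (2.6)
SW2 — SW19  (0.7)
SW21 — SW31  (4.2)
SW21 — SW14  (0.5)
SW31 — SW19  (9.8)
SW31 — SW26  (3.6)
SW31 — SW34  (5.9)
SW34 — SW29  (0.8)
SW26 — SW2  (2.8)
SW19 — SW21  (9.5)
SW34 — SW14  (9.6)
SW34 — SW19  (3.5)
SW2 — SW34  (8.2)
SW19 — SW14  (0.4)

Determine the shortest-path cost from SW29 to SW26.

Shortest distances from SW29:
SW29: 0
SW34: 0.8  (via SW29)
SW14: 2.6  (via SW29)
SW19: 3  (via SW14)
SW21: 3.1  (via SW14)
SW2: 3.7  (via SW19)
SW26: 6.5  (via SW2)
Shortest route: SW29–SW14–SW19–SW2–SW26 = 6.5.

6.5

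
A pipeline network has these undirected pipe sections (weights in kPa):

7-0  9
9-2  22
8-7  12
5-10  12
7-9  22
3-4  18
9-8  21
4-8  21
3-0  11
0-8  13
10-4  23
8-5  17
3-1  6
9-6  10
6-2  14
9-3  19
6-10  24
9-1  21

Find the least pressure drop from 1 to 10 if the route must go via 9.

55 kPa

Best 1 to 9: 1–9 costing 21
Best 9 to 10: 9–6–10 costing 34
Total via 9: 21 + 34 = 55 kPa.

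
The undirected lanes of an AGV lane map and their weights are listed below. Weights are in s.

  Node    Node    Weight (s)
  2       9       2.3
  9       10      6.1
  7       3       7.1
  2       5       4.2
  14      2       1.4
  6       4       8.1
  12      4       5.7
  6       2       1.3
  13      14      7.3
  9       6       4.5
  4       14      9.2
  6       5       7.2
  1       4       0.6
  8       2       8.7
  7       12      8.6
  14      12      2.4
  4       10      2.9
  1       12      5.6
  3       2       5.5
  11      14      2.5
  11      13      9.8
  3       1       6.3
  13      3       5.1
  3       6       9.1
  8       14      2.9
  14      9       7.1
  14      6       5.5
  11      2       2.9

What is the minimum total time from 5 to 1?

Shortest distances from 5:
5: 0
2: 4.2  (via 5)
6: 5.5  (via 2)
14: 5.6  (via 2)
9: 6.5  (via 2)
11: 7.1  (via 2)
12: 8  (via 14)
8: 8.5  (via 14)
3: 9.7  (via 2)
10: 12.6  (via 9)
13: 12.9  (via 14)
1: 13.6  (via 12)
Shortest route: 5 → 2 → 14 → 12 → 1 = 13.6 s.

13.6 s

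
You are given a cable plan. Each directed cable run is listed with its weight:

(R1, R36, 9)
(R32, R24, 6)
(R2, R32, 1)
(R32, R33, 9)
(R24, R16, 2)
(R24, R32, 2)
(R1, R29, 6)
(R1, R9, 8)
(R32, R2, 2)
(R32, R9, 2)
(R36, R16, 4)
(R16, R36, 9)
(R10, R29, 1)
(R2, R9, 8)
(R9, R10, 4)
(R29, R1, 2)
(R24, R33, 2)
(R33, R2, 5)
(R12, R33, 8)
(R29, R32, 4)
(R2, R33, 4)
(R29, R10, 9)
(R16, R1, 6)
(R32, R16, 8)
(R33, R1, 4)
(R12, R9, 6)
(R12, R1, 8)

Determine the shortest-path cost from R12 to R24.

Compare a few routes:
R12 → R1 → R29 → R32 → R24: 8+6+4+6 = 24
R12 → R9 → R10 → R29 → R32 → R24: 6+4+1+4+6 = 21
R12 → R33 → R2 → R32 → R24: 8+5+1+6 = 20
Cheapest is R12 → R33 → R2 → R32 → R24 at 20.

20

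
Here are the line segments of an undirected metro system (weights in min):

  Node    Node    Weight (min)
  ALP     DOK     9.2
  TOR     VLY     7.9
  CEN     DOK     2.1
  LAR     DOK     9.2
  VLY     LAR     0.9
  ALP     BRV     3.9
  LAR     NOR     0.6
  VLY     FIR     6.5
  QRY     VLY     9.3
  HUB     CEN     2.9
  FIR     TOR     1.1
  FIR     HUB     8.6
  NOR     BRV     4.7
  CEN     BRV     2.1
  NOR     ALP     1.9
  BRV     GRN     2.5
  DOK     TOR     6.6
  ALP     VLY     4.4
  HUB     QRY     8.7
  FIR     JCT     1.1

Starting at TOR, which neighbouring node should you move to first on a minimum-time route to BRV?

Candidate routes:
TOR–FIR–VLY–LAR–NOR–BRV: 1.1+6.5+0.9+0.6+4.7 = 13.8
TOR–DOK–CEN–BRV: 6.6+2.1+2.1 = 10.8
The minimum is 10.8 min via TOR–DOK–CEN–BRV.
So from TOR the first move is to DOK.

DOK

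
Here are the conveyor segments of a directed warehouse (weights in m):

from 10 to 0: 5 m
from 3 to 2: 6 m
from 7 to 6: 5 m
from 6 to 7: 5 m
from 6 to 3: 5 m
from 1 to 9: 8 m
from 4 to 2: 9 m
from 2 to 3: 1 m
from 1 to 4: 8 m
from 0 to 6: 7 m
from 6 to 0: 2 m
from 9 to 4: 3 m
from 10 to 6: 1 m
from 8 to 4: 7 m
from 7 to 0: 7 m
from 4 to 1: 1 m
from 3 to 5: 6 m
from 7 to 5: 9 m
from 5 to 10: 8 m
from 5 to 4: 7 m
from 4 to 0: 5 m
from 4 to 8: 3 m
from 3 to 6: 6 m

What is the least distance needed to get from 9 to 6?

Compare a few routes:
9 → 4 → 0 → 6: 3+5+7 = 15
9 → 4 → 2 → 3 → 6: 3+9+1+6 = 19
The minimum is 15 m via 9 → 4 → 0 → 6.

15 m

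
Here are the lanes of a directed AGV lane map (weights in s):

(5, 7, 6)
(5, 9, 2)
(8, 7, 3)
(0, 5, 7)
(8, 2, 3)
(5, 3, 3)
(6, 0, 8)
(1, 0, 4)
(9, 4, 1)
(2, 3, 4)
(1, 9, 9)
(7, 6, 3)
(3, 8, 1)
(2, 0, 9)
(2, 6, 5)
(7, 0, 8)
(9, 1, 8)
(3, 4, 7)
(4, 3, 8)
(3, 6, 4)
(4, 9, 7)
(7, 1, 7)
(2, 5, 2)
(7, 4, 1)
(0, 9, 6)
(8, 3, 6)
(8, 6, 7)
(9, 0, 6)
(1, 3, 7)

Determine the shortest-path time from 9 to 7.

Shortest distances from 9:
9: 0
4: 1  (via 9)
0: 6  (via 9)
1: 8  (via 9)
3: 9  (via 4)
8: 10  (via 3)
2: 13  (via 8)
5: 13  (via 0)
6: 13  (via 3)
7: 13  (via 8)
Shortest route: 9–4–3–8–7 = 13 s.

13 s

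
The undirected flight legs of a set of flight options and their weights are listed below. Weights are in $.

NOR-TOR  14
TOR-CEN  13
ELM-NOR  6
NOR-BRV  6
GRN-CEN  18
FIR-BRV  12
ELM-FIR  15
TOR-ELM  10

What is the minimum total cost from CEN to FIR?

Compare a few routes:
CEN–TOR–NOR–BRV–FIR: 13+14+6+12 = 45
CEN–TOR–ELM–NOR–BRV–FIR: 13+10+6+6+12 = 47
CEN–TOR–ELM–FIR: 13+10+15 = 38
The minimum is $38 via CEN–TOR–ELM–FIR.

$38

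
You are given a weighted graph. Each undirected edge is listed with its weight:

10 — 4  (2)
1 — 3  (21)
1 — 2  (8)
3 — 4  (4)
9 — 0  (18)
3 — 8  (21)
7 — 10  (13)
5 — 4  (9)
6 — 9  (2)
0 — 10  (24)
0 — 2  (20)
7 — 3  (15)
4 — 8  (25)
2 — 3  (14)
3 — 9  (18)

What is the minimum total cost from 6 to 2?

34

Running Dijkstra from 6:
6: 0
9: 2  (via 6)
0: 20  (via 9)
3: 20  (via 9)
4: 24  (via 3)
10: 26  (via 4)
5: 33  (via 4)
2: 34  (via 3)
Shortest route: 6–9–3–2 = 34.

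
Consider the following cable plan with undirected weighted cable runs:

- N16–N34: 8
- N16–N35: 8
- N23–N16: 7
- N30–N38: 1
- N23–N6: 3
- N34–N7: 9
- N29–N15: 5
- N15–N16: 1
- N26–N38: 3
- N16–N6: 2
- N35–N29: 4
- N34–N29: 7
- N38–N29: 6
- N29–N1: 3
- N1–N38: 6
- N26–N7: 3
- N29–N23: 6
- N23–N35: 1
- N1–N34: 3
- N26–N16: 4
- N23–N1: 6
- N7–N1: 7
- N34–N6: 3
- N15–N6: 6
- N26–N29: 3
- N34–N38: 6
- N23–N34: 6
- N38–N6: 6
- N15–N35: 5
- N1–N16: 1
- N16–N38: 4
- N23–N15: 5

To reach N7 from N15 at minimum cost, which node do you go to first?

Compare a few routes:
N15–N16–N1–N7: 1+1+7 = 9
N15–N16–N26–N7: 1+4+3 = 8
The minimum is 8 via N15–N16–N26–N7.
So from N15 the first move is to N16.

N16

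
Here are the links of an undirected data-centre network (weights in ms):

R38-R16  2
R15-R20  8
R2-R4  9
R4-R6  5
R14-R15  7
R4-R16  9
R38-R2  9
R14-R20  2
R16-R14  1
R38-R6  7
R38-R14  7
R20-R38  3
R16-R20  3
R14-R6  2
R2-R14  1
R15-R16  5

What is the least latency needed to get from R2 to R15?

7 ms

Candidate routes:
R2 - R14 - R15: 1+7 = 8
R2 - R14 - R20 - R15: 1+2+8 = 11
R2 - R14 - R16 - R15: 1+1+5 = 7
The minimum is 7 ms via R2 - R14 - R16 - R15.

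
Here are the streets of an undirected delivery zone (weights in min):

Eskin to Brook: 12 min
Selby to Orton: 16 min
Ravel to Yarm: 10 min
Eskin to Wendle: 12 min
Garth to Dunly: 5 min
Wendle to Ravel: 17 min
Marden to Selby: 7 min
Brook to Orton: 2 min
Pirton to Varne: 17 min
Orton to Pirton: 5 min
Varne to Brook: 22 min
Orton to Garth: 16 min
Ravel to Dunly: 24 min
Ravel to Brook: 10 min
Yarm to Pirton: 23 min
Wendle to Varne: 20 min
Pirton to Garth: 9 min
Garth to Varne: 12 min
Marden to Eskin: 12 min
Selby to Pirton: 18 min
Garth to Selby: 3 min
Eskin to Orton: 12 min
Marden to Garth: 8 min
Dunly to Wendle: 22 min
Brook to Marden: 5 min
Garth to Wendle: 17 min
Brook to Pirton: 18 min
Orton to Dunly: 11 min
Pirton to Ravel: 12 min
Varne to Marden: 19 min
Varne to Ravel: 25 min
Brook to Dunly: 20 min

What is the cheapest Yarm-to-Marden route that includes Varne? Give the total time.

Best Yarm to Varne: Yarm–Ravel–Varne costing 35
Shortest Varne→Marden: Varne–Marden = 19
Total via Varne: 35 + 19 = 54 min.

54 min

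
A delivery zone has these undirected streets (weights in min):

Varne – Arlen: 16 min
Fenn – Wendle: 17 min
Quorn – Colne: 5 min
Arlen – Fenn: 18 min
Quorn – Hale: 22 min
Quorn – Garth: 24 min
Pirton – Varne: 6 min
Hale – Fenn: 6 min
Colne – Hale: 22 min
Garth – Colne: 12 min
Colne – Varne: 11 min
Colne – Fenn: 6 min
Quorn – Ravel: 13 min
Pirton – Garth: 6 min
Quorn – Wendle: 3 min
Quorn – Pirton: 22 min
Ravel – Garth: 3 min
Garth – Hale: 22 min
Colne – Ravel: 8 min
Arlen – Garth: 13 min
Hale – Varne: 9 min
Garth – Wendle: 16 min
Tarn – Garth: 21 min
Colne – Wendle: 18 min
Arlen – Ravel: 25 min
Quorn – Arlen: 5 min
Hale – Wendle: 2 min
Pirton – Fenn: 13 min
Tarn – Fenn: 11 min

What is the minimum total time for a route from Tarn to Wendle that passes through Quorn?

Shortest Tarn→Quorn: Tarn–Fenn–Colne–Quorn = 22
Shortest Quorn→Wendle: Quorn–Wendle = 3
Total via Quorn: 22 + 3 = 25 min.

25 min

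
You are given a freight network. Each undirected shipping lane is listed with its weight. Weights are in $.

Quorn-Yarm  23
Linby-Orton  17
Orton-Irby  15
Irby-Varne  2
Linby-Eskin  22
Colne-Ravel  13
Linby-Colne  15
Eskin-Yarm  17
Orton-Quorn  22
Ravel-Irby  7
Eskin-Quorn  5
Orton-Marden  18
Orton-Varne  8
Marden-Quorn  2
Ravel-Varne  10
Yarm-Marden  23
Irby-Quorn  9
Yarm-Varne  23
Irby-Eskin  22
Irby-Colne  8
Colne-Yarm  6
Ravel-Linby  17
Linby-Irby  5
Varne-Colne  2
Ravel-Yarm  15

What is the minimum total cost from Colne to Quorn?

Enumerating some paths:
Colne - Irby - Quorn: 8+9 = 17
Colne - Varne - Ravel - Irby - Quorn: 2+10+7+9 = 28
Colne - Varne - Irby - Quorn: 2+2+9 = 13
The minimum is $13 via Colne - Varne - Irby - Quorn.

$13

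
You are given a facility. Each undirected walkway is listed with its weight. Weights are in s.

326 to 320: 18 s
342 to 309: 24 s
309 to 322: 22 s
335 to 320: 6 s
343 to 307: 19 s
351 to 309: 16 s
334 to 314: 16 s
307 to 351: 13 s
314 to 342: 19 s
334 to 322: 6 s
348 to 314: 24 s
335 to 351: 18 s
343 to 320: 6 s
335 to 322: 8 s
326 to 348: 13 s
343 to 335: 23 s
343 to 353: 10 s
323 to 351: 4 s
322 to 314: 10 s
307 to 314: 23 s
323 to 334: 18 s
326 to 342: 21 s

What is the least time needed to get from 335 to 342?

37 s

Enumerating some paths:
335 → 322 → 314 → 342: 8+10+19 = 37
335 → 320 → 326 → 342: 6+18+21 = 45
335 → 322 → 334 → 314 → 342: 8+6+16+19 = 49
Cheapest is 335 → 322 → 314 → 342 at 37 s.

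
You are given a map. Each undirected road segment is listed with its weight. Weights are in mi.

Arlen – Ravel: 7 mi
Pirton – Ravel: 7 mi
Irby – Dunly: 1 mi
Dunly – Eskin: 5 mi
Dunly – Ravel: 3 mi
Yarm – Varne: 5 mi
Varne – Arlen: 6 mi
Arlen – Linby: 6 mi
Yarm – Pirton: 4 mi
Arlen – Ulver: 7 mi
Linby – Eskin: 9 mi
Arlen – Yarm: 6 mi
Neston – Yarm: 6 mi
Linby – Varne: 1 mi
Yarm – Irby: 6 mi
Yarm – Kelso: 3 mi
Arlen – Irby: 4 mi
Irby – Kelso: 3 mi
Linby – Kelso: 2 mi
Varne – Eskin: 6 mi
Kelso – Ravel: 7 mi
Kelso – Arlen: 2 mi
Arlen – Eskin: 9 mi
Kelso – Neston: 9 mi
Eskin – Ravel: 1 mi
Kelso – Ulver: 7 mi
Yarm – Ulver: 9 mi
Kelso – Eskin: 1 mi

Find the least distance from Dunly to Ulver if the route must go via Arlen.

Best Dunly to Arlen: Dunly → Irby → Arlen costing 5
Shortest Arlen→Ulver: Arlen → Ulver = 7
Total via Arlen: 5 + 7 = 12 mi.

12 mi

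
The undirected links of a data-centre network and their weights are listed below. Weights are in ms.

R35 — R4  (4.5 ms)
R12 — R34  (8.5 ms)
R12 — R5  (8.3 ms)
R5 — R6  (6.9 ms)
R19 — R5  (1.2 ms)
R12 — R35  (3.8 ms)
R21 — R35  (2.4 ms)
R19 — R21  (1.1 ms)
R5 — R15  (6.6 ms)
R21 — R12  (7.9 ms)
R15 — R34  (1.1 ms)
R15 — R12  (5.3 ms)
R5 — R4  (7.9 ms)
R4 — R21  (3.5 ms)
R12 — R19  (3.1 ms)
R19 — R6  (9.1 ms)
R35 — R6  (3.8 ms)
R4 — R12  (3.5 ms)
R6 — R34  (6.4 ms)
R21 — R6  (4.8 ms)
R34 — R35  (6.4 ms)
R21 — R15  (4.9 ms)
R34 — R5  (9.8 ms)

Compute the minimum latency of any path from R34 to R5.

7.7 ms

Candidate routes:
R34 - R15 - R5: 1.1+6.6 = 7.7
R34 - R15 - R21 - R19 - R5: 1.1+4.9+1.1+1.2 = 8.3
Cheapest is R34 - R15 - R5 at 7.7 ms.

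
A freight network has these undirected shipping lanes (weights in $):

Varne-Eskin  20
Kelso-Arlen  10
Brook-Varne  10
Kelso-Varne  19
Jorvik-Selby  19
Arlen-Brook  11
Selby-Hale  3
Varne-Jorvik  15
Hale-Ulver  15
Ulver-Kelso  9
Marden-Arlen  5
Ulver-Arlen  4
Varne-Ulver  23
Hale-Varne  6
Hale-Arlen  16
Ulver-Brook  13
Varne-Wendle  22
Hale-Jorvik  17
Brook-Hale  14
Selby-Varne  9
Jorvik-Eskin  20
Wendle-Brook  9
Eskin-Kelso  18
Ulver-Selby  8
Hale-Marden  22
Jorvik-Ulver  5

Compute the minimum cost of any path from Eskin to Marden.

$33

Compare a few routes:
Eskin → Kelso → Ulver → Arlen → Marden: 18+9+4+5 = 36
Eskin → Jorvik → Ulver → Arlen → Marden: 20+5+4+5 = 34
Eskin → Kelso → Arlen → Marden: 18+10+5 = 33
Cheapest is Eskin → Kelso → Arlen → Marden at $33.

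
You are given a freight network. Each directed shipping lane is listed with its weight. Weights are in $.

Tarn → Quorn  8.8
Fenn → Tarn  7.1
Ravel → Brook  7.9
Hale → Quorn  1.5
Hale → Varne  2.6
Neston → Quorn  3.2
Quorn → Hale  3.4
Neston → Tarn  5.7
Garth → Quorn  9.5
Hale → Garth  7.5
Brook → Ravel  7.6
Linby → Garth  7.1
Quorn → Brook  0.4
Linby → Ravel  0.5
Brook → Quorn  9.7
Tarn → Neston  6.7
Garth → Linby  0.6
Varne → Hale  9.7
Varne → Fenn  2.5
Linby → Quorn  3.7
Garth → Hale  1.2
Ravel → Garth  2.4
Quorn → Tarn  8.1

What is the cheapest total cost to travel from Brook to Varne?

Settle nodes by increasing distance from Brook:
Brook: 0
Ravel: 7.6  (via Brook)
Quorn: 9.7  (via Brook)
Garth: 10  (via Ravel)
Linby: 10.6  (via Garth)
Hale: 11.2  (via Garth)
Varne: 13.8  (via Hale)
Shortest route: Brook–Ravel–Garth–Hale–Varne = $13.8.

$13.8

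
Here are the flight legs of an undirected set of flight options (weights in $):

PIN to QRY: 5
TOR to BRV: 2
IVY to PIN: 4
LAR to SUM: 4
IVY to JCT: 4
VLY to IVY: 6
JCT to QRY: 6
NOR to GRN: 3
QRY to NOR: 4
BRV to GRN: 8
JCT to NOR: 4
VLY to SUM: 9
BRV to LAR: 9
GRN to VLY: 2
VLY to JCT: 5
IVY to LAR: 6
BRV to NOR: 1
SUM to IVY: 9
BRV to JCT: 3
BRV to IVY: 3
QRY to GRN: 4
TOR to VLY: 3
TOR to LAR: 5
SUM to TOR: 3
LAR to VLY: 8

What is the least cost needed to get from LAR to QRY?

Candidate routes:
LAR–VLY–GRN–QRY: 8+2+4 = 14
LAR–TOR–BRV–NOR–QRY: 5+2+1+4 = 12
LAR–SUM–TOR–BRV–NOR–QRY: 4+3+2+1+4 = 14
Cheapest is LAR–TOR–BRV–NOR–QRY at $12.

$12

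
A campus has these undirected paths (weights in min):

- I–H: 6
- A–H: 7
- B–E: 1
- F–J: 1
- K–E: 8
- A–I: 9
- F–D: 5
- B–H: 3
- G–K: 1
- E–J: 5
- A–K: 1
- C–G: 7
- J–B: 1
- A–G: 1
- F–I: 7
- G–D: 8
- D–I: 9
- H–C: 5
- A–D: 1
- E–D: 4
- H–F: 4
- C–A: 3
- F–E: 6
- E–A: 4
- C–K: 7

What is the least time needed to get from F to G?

Enumerating some paths:
F → D → A → K → G: 5+1+1+1 = 8
F → J → B → E → A → G: 1+1+1+4+1 = 8
F → D → A → G: 5+1+1 = 7
Cheapest is F → D → A → G at 7 min.

7 min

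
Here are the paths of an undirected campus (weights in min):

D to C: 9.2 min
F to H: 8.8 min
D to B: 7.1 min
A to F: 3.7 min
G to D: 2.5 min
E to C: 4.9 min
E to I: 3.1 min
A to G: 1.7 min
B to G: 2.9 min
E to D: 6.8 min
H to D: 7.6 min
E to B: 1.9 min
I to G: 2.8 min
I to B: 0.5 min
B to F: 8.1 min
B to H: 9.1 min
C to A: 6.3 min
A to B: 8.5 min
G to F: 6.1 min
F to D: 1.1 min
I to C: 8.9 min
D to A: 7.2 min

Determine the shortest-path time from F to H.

Candidate routes:
F–D–H: 1.1+7.6 = 8.7
F–H: 8.8 = 8.8
Cheapest is F–D–H at 8.7 min.

8.7 min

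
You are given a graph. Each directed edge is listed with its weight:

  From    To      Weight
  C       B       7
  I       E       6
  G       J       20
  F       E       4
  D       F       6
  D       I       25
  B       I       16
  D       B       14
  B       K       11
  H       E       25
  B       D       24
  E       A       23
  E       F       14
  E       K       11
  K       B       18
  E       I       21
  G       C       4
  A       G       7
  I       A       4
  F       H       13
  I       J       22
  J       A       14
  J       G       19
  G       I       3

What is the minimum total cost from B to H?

43

Candidate routes:
B–I–E–F–H: 16+6+14+13 = 49
B–D–F–H: 24+6+13 = 43
B–D–I–E–F–H: 24+25+6+14+13 = 82
Cheapest is B–D–F–H at 43.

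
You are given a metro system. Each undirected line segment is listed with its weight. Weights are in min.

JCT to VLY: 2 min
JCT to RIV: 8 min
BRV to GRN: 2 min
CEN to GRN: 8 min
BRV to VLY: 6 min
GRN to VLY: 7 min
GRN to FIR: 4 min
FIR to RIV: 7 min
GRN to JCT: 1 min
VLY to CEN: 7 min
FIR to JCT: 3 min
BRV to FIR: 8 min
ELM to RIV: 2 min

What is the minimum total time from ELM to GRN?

11 min

Compare a few routes:
ELM - RIV - JCT - FIR - GRN: 2+8+3+4 = 17
ELM - RIV - JCT - GRN: 2+8+1 = 11
ELM - RIV - FIR - JCT - GRN: 2+7+3+1 = 13
ELM - RIV - FIR - GRN: 2+7+4 = 13
The minimum is 11 min via ELM - RIV - JCT - GRN.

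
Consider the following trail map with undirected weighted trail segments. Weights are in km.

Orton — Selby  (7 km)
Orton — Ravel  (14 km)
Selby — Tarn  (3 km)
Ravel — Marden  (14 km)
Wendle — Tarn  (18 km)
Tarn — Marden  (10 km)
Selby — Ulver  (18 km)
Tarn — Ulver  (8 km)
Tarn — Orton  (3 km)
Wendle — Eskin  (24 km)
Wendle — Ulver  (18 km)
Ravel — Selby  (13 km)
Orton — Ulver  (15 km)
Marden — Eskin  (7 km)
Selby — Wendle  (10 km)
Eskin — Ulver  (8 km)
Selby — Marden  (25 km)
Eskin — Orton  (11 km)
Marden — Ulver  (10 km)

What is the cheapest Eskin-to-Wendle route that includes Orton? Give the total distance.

27 km

Best Eskin to Orton: Eskin–Orton costing 11
Shortest Orton→Wendle: Orton–Tarn–Selby–Wendle = 16
Total via Orton: 11 + 16 = 27 km.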